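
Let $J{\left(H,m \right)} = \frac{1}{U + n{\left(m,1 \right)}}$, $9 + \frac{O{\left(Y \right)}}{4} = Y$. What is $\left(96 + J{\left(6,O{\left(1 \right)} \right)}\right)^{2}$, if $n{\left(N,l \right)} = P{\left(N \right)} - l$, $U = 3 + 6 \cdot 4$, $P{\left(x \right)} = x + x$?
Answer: $\frac{13300609}{1444} \approx 9211.0$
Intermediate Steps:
$O{\left(Y \right)} = -36 + 4 Y$
$P{\left(x \right)} = 2 x$
$U = 27$ ($U = 3 + 24 = 27$)
$n{\left(N,l \right)} = - l + 2 N$ ($n{\left(N,l \right)} = 2 N - l = - l + 2 N$)
$J{\left(H,m \right)} = \frac{1}{26 + 2 m}$ ($J{\left(H,m \right)} = \frac{1}{27 + \left(\left(-1\right) 1 + 2 m\right)} = \frac{1}{27 + \left(-1 + 2 m\right)} = \frac{1}{26 + 2 m}$)
$\left(96 + J{\left(6,O{\left(1 \right)} \right)}\right)^{2} = \left(96 + \frac{1}{2 \left(13 + \left(-36 + 4 \cdot 1\right)\right)}\right)^{2} = \left(96 + \frac{1}{2 \left(13 + \left(-36 + 4\right)\right)}\right)^{2} = \left(96 + \frac{1}{2 \left(13 - 32\right)}\right)^{2} = \left(96 + \frac{1}{2 \left(-19\right)}\right)^{2} = \left(96 + \frac{1}{2} \left(- \frac{1}{19}\right)\right)^{2} = \left(96 - \frac{1}{38}\right)^{2} = \left(\frac{3647}{38}\right)^{2} = \frac{13300609}{1444}$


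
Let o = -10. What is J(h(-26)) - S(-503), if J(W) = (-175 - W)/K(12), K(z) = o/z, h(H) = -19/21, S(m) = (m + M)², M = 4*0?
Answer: -8848003/35 ≈ -2.5280e+5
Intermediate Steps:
M = 0
S(m) = m² (S(m) = (m + 0)² = m²)
h(H) = -19/21 (h(H) = -19*1/21 = -19/21)
K(z) = -10/z
J(W) = 210 + 6*W/5 (J(W) = (-175 - W)/((-10/12)) = (-175 - W)/((-10*1/12)) = (-175 - W)/(-⅚) = (-175 - W)*(-6/5) = 210 + 6*W/5)
J(h(-26)) - S(-503) = (210 + (6/5)*(-19/21)) - 1*(-503)² = (210 - 38/35) - 1*253009 = 7312/35 - 253009 = -8848003/35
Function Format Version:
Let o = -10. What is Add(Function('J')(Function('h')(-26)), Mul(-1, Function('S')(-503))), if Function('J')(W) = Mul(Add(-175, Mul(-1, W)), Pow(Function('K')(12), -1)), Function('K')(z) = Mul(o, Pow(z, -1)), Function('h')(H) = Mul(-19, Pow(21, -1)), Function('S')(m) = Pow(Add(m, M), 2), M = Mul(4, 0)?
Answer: Rational(-8848003, 35) ≈ -2.5280e+5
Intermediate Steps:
M = 0
Function('S')(m) = Pow(m, 2) (Function('S')(m) = Pow(Add(m, 0), 2) = Pow(m, 2))
Function('h')(H) = Rational(-19, 21) (Function('h')(H) = Mul(-19, Rational(1, 21)) = Rational(-19, 21))
Function('K')(z) = Mul(-10, Pow(z, -1))
Function('J')(W) = Add(210, Mul(Rational(6, 5), W)) (Function('J')(W) = Mul(Add(-175, Mul(-1, W)), Pow(Mul(-10, Pow(12, -1)), -1)) = Mul(Add(-175, Mul(-1, W)), Pow(Mul(-10, Rational(1, 12)), -1)) = Mul(Add(-175, Mul(-1, W)), Pow(Rational(-5, 6), -1)) = Mul(Add(-175, Mul(-1, W)), Rational(-6, 5)) = Add(210, Mul(Rational(6, 5), W)))
Add(Function('J')(Function('h')(-26)), Mul(-1, Function('S')(-503))) = Add(Add(210, Mul(Rational(6, 5), Rational(-19, 21))), Mul(-1, Pow(-503, 2))) = Add(Add(210, Rational(-38, 35)), Mul(-1, 253009)) = Add(Rational(7312, 35), -253009) = Rational(-8848003, 35)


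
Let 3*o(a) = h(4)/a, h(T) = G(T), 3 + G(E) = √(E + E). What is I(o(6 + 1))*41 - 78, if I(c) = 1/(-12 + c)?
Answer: -5290881/65017 - 1722*√2/65017 ≈ -81.414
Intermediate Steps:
G(E) = -3 + √2*√E (G(E) = -3 + √(E + E) = -3 + √(2*E) = -3 + √2*√E)
h(T) = -3 + √2*√T
o(a) = (-3 + 2*√2)/(3*a) (o(a) = ((-3 + √2*√4)/a)/3 = ((-3 + √2*2)/a)/3 = ((-3 + 2*√2)/a)/3 = (-3 + 2*√2)/(3*a))
I(o(6 + 1))*41 - 78 = 41/(-12 + (-3 + 2*√2)/(3*(6 + 1))) - 78 = 41/(-12 + (⅓)*(-3 + 2*√2)/7) - 78 = 41/(-12 + (⅓)*(⅐)*(-3 + 2*√2)) - 78 = 41/(-12 + (-⅐ + 2*√2/21)) - 78 = 41/(-85/7 + 2*√2/21) - 78 = -78 + 41/(-85/7 + 2*√2/21)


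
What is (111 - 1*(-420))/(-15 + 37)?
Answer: 531/22 ≈ 24.136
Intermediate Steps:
(111 - 1*(-420))/(-15 + 37) = (111 + 420)/22 = (1/22)*531 = 531/22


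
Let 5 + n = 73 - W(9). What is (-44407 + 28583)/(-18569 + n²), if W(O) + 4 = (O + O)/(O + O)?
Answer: 1978/1691 ≈ 1.1697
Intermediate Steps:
W(O) = -3 (W(O) = -4 + (O + O)/(O + O) = -4 + (2*O)/((2*O)) = -4 + (2*O)*(1/(2*O)) = -4 + 1 = -3)
n = 71 (n = -5 + (73 - 1*(-3)) = -5 + (73 + 3) = -5 + 76 = 71)
(-44407 + 28583)/(-18569 + n²) = (-44407 + 28583)/(-18569 + 71²) = -15824/(-18569 + 5041) = -15824/(-13528) = -15824*(-1/13528) = 1978/1691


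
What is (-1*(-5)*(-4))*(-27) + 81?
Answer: 621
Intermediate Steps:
(-1*(-5)*(-4))*(-27) + 81 = (5*(-4))*(-27) + 81 = -20*(-27) + 81 = 540 + 81 = 621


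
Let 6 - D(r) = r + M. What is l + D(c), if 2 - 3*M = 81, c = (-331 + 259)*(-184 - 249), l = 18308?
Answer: -38507/3 ≈ -12836.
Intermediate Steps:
c = 31176 (c = -72*(-433) = 31176)
M = -79/3 (M = ⅔ - ⅓*81 = ⅔ - 27 = -79/3 ≈ -26.333)
D(r) = 97/3 - r (D(r) = 6 - (r - 79/3) = 6 - (-79/3 + r) = 6 + (79/3 - r) = 97/3 - r)
l + D(c) = 18308 + (97/3 - 1*31176) = 18308 + (97/3 - 31176) = 18308 - 93431/3 = -38507/3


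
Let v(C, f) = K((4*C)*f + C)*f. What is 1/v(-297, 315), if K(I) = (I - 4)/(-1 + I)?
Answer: 374518/117974115 ≈ 0.0031746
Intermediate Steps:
K(I) = (-4 + I)/(-1 + I)
v(C, f) = f*(-4 + C + 4*C*f)/(-1 + C + 4*C*f) (v(C, f) = ((-4 + ((4*C)*f + C))/(-1 + ((4*C)*f + C)))*f = ((-4 + (4*C*f + C))/(-1 + (4*C*f + C)))*f = ((-4 + (C + 4*C*f))/(-1 + (C + 4*C*f)))*f = ((-4 + C + 4*C*f)/(-1 + C + 4*C*f))*f = f*(-4 + C + 4*C*f)/(-1 + C + 4*C*f))
1/v(-297, 315) = 1/(315*(-4 - 297*(1 + 4*315))/(-1 - 297*(1 + 4*315))) = 1/(315*(-4 - 297*(1 + 1260))/(-1 - 297*(1 + 1260))) = 1/(315*(-4 - 297*1261)/(-1 - 297*1261)) = 1/(315*(-4 - 374517)/(-1 - 374517)) = 1/(315*(-374521)/(-374518)) = 1/(315*(-1/374518)*(-374521)) = 1/(117974115/374518) = 374518/117974115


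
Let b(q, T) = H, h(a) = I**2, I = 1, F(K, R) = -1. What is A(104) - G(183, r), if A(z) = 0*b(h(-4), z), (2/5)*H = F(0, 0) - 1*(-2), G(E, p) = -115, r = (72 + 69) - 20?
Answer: 115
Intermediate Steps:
r = 121 (r = 141 - 20 = 121)
h(a) = 1 (h(a) = 1**2 = 1)
H = 5/2 (H = 5*(-1 - 1*(-2))/2 = 5*(-1 + 2)/2 = (5/2)*1 = 5/2 ≈ 2.5000)
b(q, T) = 5/2
A(z) = 0 (A(z) = 0*(5/2) = 0)
A(104) - G(183, r) = 0 - 1*(-115) = 0 + 115 = 115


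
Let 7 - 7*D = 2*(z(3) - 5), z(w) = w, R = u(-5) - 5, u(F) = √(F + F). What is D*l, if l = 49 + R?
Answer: 484/7 + 11*I*√10/7 ≈ 69.143 + 4.9693*I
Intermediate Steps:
u(F) = √2*√F (u(F) = √(2*F) = √2*√F)
R = -5 + I*√10 (R = √2*√(-5) - 5 = √2*(I*√5) - 5 = I*√10 - 5 = -5 + I*√10 ≈ -5.0 + 3.1623*I)
l = 44 + I*√10 (l = 49 + (-5 + I*√10) = 44 + I*√10 ≈ 44.0 + 3.1623*I)
D = 11/7 (D = 1 - 2*(3 - 5)/7 = 1 - 2*(-2)/7 = 1 - ⅐*(-4) = 1 + 4/7 = 11/7 ≈ 1.5714)
D*l = 11*(44 + I*√10)/7 = 484/7 + 11*I*√10/7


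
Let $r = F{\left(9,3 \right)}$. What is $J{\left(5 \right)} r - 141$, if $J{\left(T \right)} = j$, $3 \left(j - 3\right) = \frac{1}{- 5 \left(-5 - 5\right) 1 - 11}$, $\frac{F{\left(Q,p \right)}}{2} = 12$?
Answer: $- \frac{2683}{39} \approx -68.795$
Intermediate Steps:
$F{\left(Q,p \right)} = 24$ ($F{\left(Q,p \right)} = 2 \cdot 12 = 24$)
$r = 24$
$j = \frac{352}{117}$ ($j = 3 + \frac{1}{3 \left(- 5 \left(-5 - 5\right) 1 - 11\right)} = 3 + \frac{1}{3 \left(\left(-5\right) \left(-10\right) 1 - 11\right)} = 3 + \frac{1}{3 \left(50 \cdot 1 - 11\right)} = 3 + \frac{1}{3 \left(50 - 11\right)} = 3 + \frac{1}{3 \cdot 39} = 3 + \frac{1}{3} \cdot \frac{1}{39} = 3 + \frac{1}{117} = \frac{352}{117} \approx 3.0085$)
$J{\left(T \right)} = \frac{352}{117}$
$J{\left(5 \right)} r - 141 = \frac{352}{117} \cdot 24 - 141 = \frac{2816}{39} - 141 = - \frac{2683}{39}$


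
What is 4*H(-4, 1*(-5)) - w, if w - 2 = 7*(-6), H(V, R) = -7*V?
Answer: 152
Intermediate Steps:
w = -40 (w = 2 + 7*(-6) = 2 - 42 = -40)
4*H(-4, 1*(-5)) - w = 4*(-7*(-4)) - 1*(-40) = 4*28 + 40 = 112 + 40 = 152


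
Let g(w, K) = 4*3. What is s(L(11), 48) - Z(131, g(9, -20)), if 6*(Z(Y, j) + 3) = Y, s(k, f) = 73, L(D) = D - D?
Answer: 325/6 ≈ 54.167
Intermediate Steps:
L(D) = 0
g(w, K) = 12
Z(Y, j) = -3 + Y/6
s(L(11), 48) - Z(131, g(9, -20)) = 73 - (-3 + (⅙)*131) = 73 - (-3 + 131/6) = 73 - 1*113/6 = 73 - 113/6 = 325/6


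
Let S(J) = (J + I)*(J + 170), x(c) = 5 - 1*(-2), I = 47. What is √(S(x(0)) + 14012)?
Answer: √23570 ≈ 153.53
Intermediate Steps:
x(c) = 7 (x(c) = 5 + 2 = 7)
S(J) = (47 + J)*(170 + J) (S(J) = (J + 47)*(J + 170) = (47 + J)*(170 + J))
√(S(x(0)) + 14012) = √((7990 + 7² + 217*7) + 14012) = √((7990 + 49 + 1519) + 14012) = √(9558 + 14012) = √23570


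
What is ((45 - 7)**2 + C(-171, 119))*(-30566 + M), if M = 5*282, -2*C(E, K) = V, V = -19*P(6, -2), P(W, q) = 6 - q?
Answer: -44317120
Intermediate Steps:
V = -152 (V = -19*(6 - 1*(-2)) = -19*(6 + 2) = -19*8 = -152)
C(E, K) = 76 (C(E, K) = -1/2*(-152) = 76)
M = 1410
((45 - 7)**2 + C(-171, 119))*(-30566 + M) = ((45 - 7)**2 + 76)*(-30566 + 1410) = (38**2 + 76)*(-29156) = (1444 + 76)*(-29156) = 1520*(-29156) = -44317120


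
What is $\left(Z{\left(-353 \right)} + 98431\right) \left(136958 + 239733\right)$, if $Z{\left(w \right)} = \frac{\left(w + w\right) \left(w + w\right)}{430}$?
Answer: $\frac{8065663619153}{215} \approx 3.7515 \cdot 10^{10}$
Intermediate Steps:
$Z{\left(w \right)} = \frac{2 w^{2}}{215}$ ($Z{\left(w \right)} = 2 w 2 w \frac{1}{430} = 4 w^{2} \cdot \frac{1}{430} = \frac{2 w^{2}}{215}$)
$\left(Z{\left(-353 \right)} + 98431\right) \left(136958 + 239733\right) = \left(\frac{2 \left(-353\right)^{2}}{215} + 98431\right) \left(136958 + 239733\right) = \left(\frac{2}{215} \cdot 124609 + 98431\right) 376691 = \left(\frac{249218}{215} + 98431\right) 376691 = \frac{21411883}{215} \cdot 376691 = \frac{8065663619153}{215}$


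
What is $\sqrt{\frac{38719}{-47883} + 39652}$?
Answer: $\frac{\sqrt{90911525550351}}{47883} \approx 199.13$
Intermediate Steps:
$\sqrt{\frac{38719}{-47883} + 39652} = \sqrt{38719 \left(- \frac{1}{47883}\right) + 39652} = \sqrt{- \frac{38719}{47883} + 39652} = \sqrt{\frac{1898617997}{47883}} = \frac{\sqrt{90911525550351}}{47883}$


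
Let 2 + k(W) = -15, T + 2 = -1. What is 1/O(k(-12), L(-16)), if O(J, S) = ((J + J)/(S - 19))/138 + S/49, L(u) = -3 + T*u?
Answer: 87906/79897 ≈ 1.1002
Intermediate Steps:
T = -3 (T = -2 - 1 = -3)
k(W) = -17 (k(W) = -2 - 15 = -17)
L(u) = -3 - 3*u
O(J, S) = S/49 + J/(69*(-19 + S)) (O(J, S) = ((2*J)/(-19 + S))*(1/138) + S*(1/49) = (2*J/(-19 + S))*(1/138) + S/49 = J/(69*(-19 + S)) + S/49 = S/49 + J/(69*(-19 + S)))
1/O(k(-12), L(-16)) = 1/((-1311*(-3 - 3*(-16)) + 49*(-17) + 69*(-3 - 3*(-16))²)/(3381*(-19 + (-3 - 3*(-16))))) = 1/((-1311*(-3 + 48) - 833 + 69*(-3 + 48)²)/(3381*(-19 + (-3 + 48)))) = 1/((-1311*45 - 833 + 69*45²)/(3381*(-19 + 45))) = 1/((1/3381)*(-58995 - 833 + 69*2025)/26) = 1/((1/3381)*(1/26)*(-58995 - 833 + 139725)) = 1/((1/3381)*(1/26)*79897) = 1/(79897/87906) = 87906/79897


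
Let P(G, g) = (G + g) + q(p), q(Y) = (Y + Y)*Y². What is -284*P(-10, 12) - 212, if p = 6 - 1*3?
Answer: -16116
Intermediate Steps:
p = 3 (p = 6 - 3 = 3)
q(Y) = 2*Y³ (q(Y) = (2*Y)*Y² = 2*Y³)
P(G, g) = 54 + G + g (P(G, g) = (G + g) + 2*3³ = (G + g) + 2*27 = (G + g) + 54 = 54 + G + g)
-284*P(-10, 12) - 212 = -284*(54 - 10 + 12) - 212 = -284*56 - 212 = -15904 - 212 = -16116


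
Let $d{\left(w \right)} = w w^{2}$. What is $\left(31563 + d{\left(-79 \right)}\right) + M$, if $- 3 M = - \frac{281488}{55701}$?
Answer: $- \frac{77113742540}{167103} \approx -4.6147 \cdot 10^{5}$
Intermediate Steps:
$M = \frac{281488}{167103}$ ($M = - \frac{\left(-281488\right) \frac{1}{55701}}{3} = \left(- \frac{1}{3}\right) \left(- \frac{281488}{55701}\right) = \frac{281488}{167103} \approx 1.6845$)
$d{\left(w \right)} = w^{3}$
$\left(31563 + d{\left(-79 \right)}\right) + M = \left(31563 + \left(-79\right)^{3}\right) + \frac{281488}{167103} = \left(31563 - 493039\right) + \frac{281488}{167103} = -461476 + \frac{281488}{167103} = - \frac{77113742540}{167103}$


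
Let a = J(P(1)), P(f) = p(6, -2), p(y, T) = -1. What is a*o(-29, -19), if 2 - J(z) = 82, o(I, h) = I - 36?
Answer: 5200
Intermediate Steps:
o(I, h) = -36 + I
P(f) = -1
J(z) = -80 (J(z) = 2 - 1*82 = 2 - 82 = -80)
a = -80
a*o(-29, -19) = -80*(-36 - 29) = -80*(-65) = 5200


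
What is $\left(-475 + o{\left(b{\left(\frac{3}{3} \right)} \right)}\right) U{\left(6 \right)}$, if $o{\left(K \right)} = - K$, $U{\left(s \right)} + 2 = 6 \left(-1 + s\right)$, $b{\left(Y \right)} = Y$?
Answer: $-13328$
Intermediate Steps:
$U{\left(s \right)} = -8 + 6 s$ ($U{\left(s \right)} = -2 + 6 \left(-1 + s\right) = -2 + \left(-6 + 6 s\right) = -8 + 6 s$)
$\left(-475 + o{\left(b{\left(\frac{3}{3} \right)} \right)}\right) U{\left(6 \right)} = \left(-475 - \frac{3}{3}\right) \left(-8 + 6 \cdot 6\right) = \left(-475 - 3 \cdot \frac{1}{3}\right) \left(-8 + 36\right) = \left(-475 - 1\right) 28 = \left(-476\right) 28 = -13328$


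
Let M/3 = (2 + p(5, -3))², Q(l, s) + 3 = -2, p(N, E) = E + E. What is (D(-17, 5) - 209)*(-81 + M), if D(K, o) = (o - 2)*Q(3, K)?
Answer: 7392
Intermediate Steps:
p(N, E) = 2*E
Q(l, s) = -5 (Q(l, s) = -3 - 2 = -5)
D(K, o) = 10 - 5*o (D(K, o) = (o - 2)*(-5) = (-2 + o)*(-5) = 10 - 5*o)
M = 48 (M = 3*(2 + 2*(-3))² = 3*(2 - 6)² = 3*(-4)² = 3*16 = 48)
(D(-17, 5) - 209)*(-81 + M) = ((10 - 5*5) - 209)*(-81 + 48) = ((10 - 25) - 209)*(-33) = (-15 - 209)*(-33) = -224*(-33) = 7392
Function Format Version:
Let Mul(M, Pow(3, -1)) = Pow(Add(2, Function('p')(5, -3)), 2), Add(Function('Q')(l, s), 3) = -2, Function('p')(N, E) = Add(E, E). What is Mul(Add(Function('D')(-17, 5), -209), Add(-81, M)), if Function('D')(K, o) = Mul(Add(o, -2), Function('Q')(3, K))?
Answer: 7392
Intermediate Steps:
Function('p')(N, E) = Mul(2, E)
Function('Q')(l, s) = -5 (Function('Q')(l, s) = Add(-3, -2) = -5)
Function('D')(K, o) = Add(10, Mul(-5, o)) (Function('D')(K, o) = Mul(Add(o, -2), -5) = Mul(Add(-2, o), -5) = Add(10, Mul(-5, o)))
M = 48 (M = Mul(3, Pow(Add(2, Mul(2, -3)), 2)) = Mul(3, Pow(Add(2, -6), 2)) = Mul(3, Pow(-4, 2)) = Mul(3, 16) = 48)
Mul(Add(Function('D')(-17, 5), -209), Add(-81, M)) = Mul(Add(Add(10, Mul(-5, 5)), -209), Add(-81, 48)) = Mul(Add(Add(10, -25), -209), -33) = Mul(Add(-15, -209), -33) = Mul(-224, -33) = 7392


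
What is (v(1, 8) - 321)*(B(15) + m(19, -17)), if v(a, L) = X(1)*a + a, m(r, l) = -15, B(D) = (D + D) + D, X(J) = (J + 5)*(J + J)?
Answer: -9240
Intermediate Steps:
X(J) = 2*J*(5 + J) (X(J) = (5 + J)*(2*J) = 2*J*(5 + J))
B(D) = 3*D (B(D) = 2*D + D = 3*D)
v(a, L) = 13*a (v(a, L) = (2*1*(5 + 1))*a + a = (2*1*6)*a + a = 12*a + a = 13*a)
(v(1, 8) - 321)*(B(15) + m(19, -17)) = (13*1 - 321)*(3*15 - 15) = (13 - 321)*(45 - 15) = -308*30 = -9240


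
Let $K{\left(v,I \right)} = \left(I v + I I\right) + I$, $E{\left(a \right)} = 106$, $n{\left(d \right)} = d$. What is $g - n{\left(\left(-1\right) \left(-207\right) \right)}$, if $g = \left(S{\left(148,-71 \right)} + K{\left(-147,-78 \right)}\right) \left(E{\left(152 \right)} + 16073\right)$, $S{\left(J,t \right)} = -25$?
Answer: $282274806$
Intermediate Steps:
$K{\left(v,I \right)} = I + I^{2} + I v$ ($K{\left(v,I \right)} = \left(I v + I^{2}\right) + I = \left(I^{2} + I v\right) + I = I + I^{2} + I v$)
$g = 282275013$ ($g = \left(-25 - 78 \left(1 - 78 - 147\right)\right) \left(106 + 16073\right) = \left(-25 - -17472\right) 16179 = \left(-25 + 17472\right) 16179 = 17447 \cdot 16179 = 282275013$)
$g - n{\left(\left(-1\right) \left(-207\right) \right)} = 282275013 - \left(-1\right) \left(-207\right) = 282275013 - 207 = 282274806$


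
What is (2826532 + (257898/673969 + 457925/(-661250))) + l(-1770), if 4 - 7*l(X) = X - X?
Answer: 15335210730474343/5425450450 ≈ 2.8265e+6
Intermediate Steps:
l(X) = 4/7 (l(X) = 4/7 - (X - X)/7 = 4/7 - ⅐*0 = 4/7 + 0 = 4/7)
(2826532 + (257898/673969 + 457925/(-661250))) + l(-1770) = (2826532 + (257898/673969 + 457925/(-661250))) + 4/7 = (2826532 + (257898*(1/673969) + 457925*(-1/661250))) + 4/7 = (2826532 + (257898/673969 - 18317/26450)) + 4/7 = (2826532 - 240160351/775064350) + 4/7 = 2190743947173849/775064350 + 4/7 = 15335210730474343/5425450450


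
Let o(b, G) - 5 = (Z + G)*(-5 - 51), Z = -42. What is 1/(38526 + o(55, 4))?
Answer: 1/40659 ≈ 2.4595e-5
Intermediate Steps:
o(b, G) = 2357 - 56*G (o(b, G) = 5 + (-42 + G)*(-5 - 51) = 5 + (-42 + G)*(-56) = 5 + (2352 - 56*G) = 2357 - 56*G)
1/(38526 + o(55, 4)) = 1/(38526 + (2357 - 56*4)) = 1/(38526 + (2357 - 224)) = 1/(38526 + 2133) = 1/40659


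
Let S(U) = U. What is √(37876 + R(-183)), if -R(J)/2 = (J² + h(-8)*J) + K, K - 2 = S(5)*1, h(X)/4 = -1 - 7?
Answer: 2*I*√10207 ≈ 202.06*I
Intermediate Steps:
h(X) = -32 (h(X) = 4*(-1 - 7) = 4*(-8) = -32)
K = 7 (K = 2 + 5*1 = 2 + 5 = 7)
R(J) = -14 - 2*J² + 64*J (R(J) = -2*((J² - 32*J) + 7) = -2*(7 + J² - 32*J) = -14 - 2*J² + 64*J)
√(37876 + R(-183)) = √(37876 + (-14 - 2*(-183)² + 64*(-183))) = √(37876 + (-14 - 2*33489 - 11712)) = √(37876 + (-14 - 66978 - 11712)) = √(37876 - 78704) = √(-40828) = 2*I*√10207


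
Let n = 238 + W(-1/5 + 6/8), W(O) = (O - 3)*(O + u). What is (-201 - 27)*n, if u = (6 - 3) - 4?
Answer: -5451537/100 ≈ -54515.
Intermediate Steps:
u = -1 (u = 3 - 4 = -1)
W(O) = (-1 + O)*(-3 + O) (W(O) = (O - 3)*(O - 1) = (-3 + O)*(-1 + O) = (-1 + O)*(-3 + O))
n = 95641/400 (n = 238 + (3 + (-1/5 + 6/8)**2 - 4*(-1/5 + 6/8)) = 238 + (3 + (-1*1/5 + 6*(1/8))**2 - 4*(-1*1/5 + 6*(1/8))) = 238 + (3 + (-1/5 + 3/4)**2 - 4*(-1/5 + 3/4)) = 238 + (3 + (11/20)**2 - 4*11/20) = 238 + (3 + 121/400 - 11/5) = 238 + 441/400 = 95641/400 ≈ 239.10)
(-201 - 27)*n = (-201 - 27)*(95641/400) = -228*95641/400 = -5451537/100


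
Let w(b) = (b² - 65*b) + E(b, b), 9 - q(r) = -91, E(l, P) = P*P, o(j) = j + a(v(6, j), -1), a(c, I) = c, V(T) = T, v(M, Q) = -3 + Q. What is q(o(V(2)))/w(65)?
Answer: 4/169 ≈ 0.023669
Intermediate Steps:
o(j) = -3 + 2*j (o(j) = j + (-3 + j) = -3 + 2*j)
E(l, P) = P²
q(r) = 100 (q(r) = 9 - 1*(-91) = 9 + 91 = 100)
w(b) = -65*b + 2*b² (w(b) = (b² - 65*b) + b² = -65*b + 2*b²)
q(o(V(2)))/w(65) = 100/((65*(-65 + 2*65))) = 100/((65*(-65 + 130))) = 100/((65*65)) = 100/4225 = 100*(1/4225) = 4/169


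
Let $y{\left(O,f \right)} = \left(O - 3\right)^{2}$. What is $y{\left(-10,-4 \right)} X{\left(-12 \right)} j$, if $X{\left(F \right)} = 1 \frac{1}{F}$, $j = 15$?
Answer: $- \frac{845}{4} \approx -211.25$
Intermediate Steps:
$y{\left(O,f \right)} = \left(-3 + O\right)^{2}$
$X{\left(F \right)} = \frac{1}{F}$
$y{\left(-10,-4 \right)} X{\left(-12 \right)} j = \frac{\left(-3 - 10\right)^{2}}{-12} \cdot 15 = \left(-13\right)^{2} \left(- \frac{1}{12}\right) 15 = 169 \left(- \frac{1}{12}\right) 15 = \left(- \frac{169}{12}\right) 15 = - \frac{845}{4}$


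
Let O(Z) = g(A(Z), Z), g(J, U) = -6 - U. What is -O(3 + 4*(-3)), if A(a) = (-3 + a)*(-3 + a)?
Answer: -3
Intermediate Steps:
A(a) = (-3 + a)**2
O(Z) = -6 - Z
-O(3 + 4*(-3)) = -(-6 - (3 + 4*(-3))) = -(-6 - (3 - 12)) = -(-6 - 1*(-9)) = -(-6 + 9) = -1*3 = -3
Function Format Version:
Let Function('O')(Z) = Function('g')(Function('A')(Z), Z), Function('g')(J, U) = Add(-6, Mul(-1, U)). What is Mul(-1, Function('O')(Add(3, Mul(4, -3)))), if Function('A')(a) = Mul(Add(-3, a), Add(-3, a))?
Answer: -3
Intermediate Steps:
Function('A')(a) = Pow(Add(-3, a), 2)
Function('O')(Z) = Add(-6, Mul(-1, Z))
Mul(-1, Function('O')(Add(3, Mul(4, -3)))) = Mul(-1, Add(-6, Mul(-1, Add(3, Mul(4, -3))))) = Mul(-1, Add(-6, Mul(-1, Add(3, -12)))) = Mul(-1, Add(-6, Mul(-1, -9))) = Mul(-1, Add(-6, 9)) = Mul(-1, 3) = -3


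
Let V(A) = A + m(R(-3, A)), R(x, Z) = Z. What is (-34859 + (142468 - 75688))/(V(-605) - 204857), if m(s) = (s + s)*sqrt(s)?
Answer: -3279276251/21550206972 + 212434255*I*sqrt(5)/21550206972 ≈ -0.15217 + 0.022042*I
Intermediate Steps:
m(s) = 2*s**(3/2) (m(s) = (2*s)*sqrt(s) = 2*s**(3/2))
V(A) = A + 2*A**(3/2)
(-34859 + (142468 - 75688))/(V(-605) - 204857) = (-34859 + (142468 - 75688))/((-605 + 2*(-605)**(3/2)) - 204857) = (-34859 + 66780)/((-605 + 2*(-6655*I*sqrt(5))) - 204857) = 31921/((-605 - 13310*I*sqrt(5)) - 204857) = 31921/(-205462 - 13310*I*sqrt(5))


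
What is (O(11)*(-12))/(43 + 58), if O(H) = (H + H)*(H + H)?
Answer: -5808/101 ≈ -57.505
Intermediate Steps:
O(H) = 4*H² (O(H) = (2*H)*(2*H) = 4*H²)
(O(11)*(-12))/(43 + 58) = ((4*11²)*(-12))/(43 + 58) = ((4*121)*(-12))/101 = (484*(-12))*(1/101) = -5808*1/101 = -5808/101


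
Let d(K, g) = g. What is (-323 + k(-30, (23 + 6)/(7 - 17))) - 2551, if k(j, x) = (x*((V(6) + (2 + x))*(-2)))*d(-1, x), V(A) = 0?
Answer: -1429431/500 ≈ -2858.9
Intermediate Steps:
k(j, x) = x²*(-4 - 2*x) (k(j, x) = (x*((0 + (2 + x))*(-2)))*x = (x*((2 + x)*(-2)))*x = (x*(-4 - 2*x))*x = x²*(-4 - 2*x))
(-323 + k(-30, (23 + 6)/(7 - 17))) - 2551 = (-323 + 2*((23 + 6)/(7 - 17))²*(-2 - (23 + 6)/(7 - 17))) - 2551 = (-323 + 2*(29/(-10))²*(-2 - 29/(-10))) - 2551 = (-323 + 2*(29*(-⅒))²*(-2 - 29*(-1)/10)) - 2551 = (-323 + 2*(-29/10)²*(-2 - 1*(-29/10))) - 2551 = (-323 + 2*(841/100)*(-2 + 29/10)) - 2551 = (-323 + 2*(841/100)*(9/10)) - 2551 = (-323 + 7569/500) - 2551 = -153931/500 - 2551 = -1429431/500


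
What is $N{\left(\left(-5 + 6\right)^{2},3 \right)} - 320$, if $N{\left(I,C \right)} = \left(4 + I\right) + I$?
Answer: $-314$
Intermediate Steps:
$N{\left(I,C \right)} = 4 + 2 I$
$N{\left(\left(-5 + 6\right)^{2},3 \right)} - 320 = \left(4 + 2 \left(-5 + 6\right)^{2}\right) - 320 = \left(4 + 2 \cdot 1^{2}\right) - 320 = \left(4 + 2 \cdot 1\right) - 320 = \left(4 + 2\right) - 320 = 6 - 320 = -314$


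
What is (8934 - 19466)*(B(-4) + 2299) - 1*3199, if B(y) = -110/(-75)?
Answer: -363475709/15 ≈ -2.4232e+7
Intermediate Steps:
B(y) = 22/15 (B(y) = -110*(-1/75) = 22/15)
(8934 - 19466)*(B(-4) + 2299) - 1*3199 = (8934 - 19466)*(22/15 + 2299) - 1*3199 = -10532*34507/15 - 3199 = -363427724/15 - 3199 = -363475709/15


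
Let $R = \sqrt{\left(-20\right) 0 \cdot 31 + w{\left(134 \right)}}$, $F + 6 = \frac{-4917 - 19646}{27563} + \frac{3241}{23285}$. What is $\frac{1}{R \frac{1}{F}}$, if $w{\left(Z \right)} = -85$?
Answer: $\frac{4333444502 i \sqrt{85}}{54553378675} \approx 0.73235 i$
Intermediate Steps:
$F = - \frac{4333444502}{641804455}$ ($F = -6 + \left(\frac{-4917 - 19646}{27563} + \frac{3241}{23285}\right) = -6 + \left(\left(-4917 - 19646\right) \frac{1}{27563} + 3241 \cdot \frac{1}{23285}\right) = -6 + \left(\left(-24563\right) \frac{1}{27563} + \frac{3241}{23285}\right) = -6 + \left(- \frac{24563}{27563} + \frac{3241}{23285}\right) = -6 - \frac{482617772}{641804455} = - \frac{4333444502}{641804455} \approx -6.752$)
$R = i \sqrt{85}$ ($R = \sqrt{\left(-20\right) 0 \cdot 31 - 85} = \sqrt{0 \cdot 31 - 85} = \sqrt{0 - 85} = \sqrt{-85} = i \sqrt{85} \approx 9.2195 i$)
$\frac{1}{R \frac{1}{F}} = \frac{1}{i \sqrt{85} \frac{1}{- \frac{4333444502}{641804455}}} = \frac{1}{i \sqrt{85} \left(- \frac{641804455}{4333444502}\right)} = \frac{1}{\left(- \frac{641804455}{4333444502}\right) i \sqrt{85}} = \frac{4333444502 i \sqrt{85}}{54553378675}$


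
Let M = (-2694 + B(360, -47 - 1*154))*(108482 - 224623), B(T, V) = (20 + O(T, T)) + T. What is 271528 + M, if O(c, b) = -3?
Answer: 269370225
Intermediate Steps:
B(T, V) = 17 + T (B(T, V) = (20 - 3) + T = 17 + T)
M = 269098697 (M = (-2694 + (17 + 360))*(108482 - 224623) = (-2694 + 377)*(-116141) = -2317*(-116141) = 269098697)
271528 + M = 271528 + 269098697 = 269370225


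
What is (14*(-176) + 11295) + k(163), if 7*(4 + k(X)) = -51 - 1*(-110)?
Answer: 61848/7 ≈ 8835.4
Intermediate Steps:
k(X) = 31/7 (k(X) = -4 + (-51 - 1*(-110))/7 = -4 + (-51 + 110)/7 = -4 + (⅐)*59 = -4 + 59/7 = 31/7)
(14*(-176) + 11295) + k(163) = (14*(-176) + 11295) + 31/7 = (-2464 + 11295) + 31/7 = 8831 + 31/7 = 61848/7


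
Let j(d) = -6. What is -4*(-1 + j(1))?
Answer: 28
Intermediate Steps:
-4*(-1 + j(1)) = -4*(-1 - 6) = -4*(-7) = 28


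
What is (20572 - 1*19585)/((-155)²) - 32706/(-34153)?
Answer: 819470661/820525825 ≈ 0.99871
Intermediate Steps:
(20572 - 1*19585)/((-155)²) - 32706/(-34153) = (20572 - 19585)/24025 - 32706*(-1/34153) = 987*(1/24025) + 32706/34153 = 987/24025 + 32706/34153 = 819470661/820525825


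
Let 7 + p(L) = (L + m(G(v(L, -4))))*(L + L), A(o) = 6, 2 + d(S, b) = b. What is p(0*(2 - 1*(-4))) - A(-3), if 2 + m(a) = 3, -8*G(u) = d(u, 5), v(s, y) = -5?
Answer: -13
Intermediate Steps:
d(S, b) = -2 + b
G(u) = -3/8 (G(u) = -(-2 + 5)/8 = -⅛*3 = -3/8)
m(a) = 1 (m(a) = -2 + 3 = 1)
p(L) = -7 + 2*L*(1 + L) (p(L) = -7 + (L + 1)*(L + L) = -7 + (1 + L)*(2*L) = -7 + 2*L*(1 + L))
p(0*(2 - 1*(-4))) - A(-3) = (-7 + 2*(0*(2 - 1*(-4))) + 2*(0*(2 - 1*(-4)))²) - 1*6 = (-7 + 2*(0*(2 + 4)) + 2*(0*(2 + 4))²) - 6 = (-7 + 2*(0*6) + 2*(0*6)²) - 6 = (-7 + 2*0 + 2*0²) - 6 = (-7 + 0 + 2*0) - 6 = (-7 + 0 + 0) - 6 = -7 - 6 = -13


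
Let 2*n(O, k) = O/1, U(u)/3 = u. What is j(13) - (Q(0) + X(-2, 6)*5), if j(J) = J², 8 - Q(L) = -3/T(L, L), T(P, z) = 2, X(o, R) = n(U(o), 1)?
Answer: 349/2 ≈ 174.50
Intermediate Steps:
U(u) = 3*u
n(O, k) = O/2 (n(O, k) = (O/1)/2 = (O*1)/2 = O/2)
X(o, R) = 3*o/2 (X(o, R) = (3*o)/2 = 3*o/2)
Q(L) = 19/2 (Q(L) = 8 - (-3)/2 = 8 - 1*(-3/2) = 8 + 3/2 = 19/2)
j(13) - (Q(0) + X(-2, 6)*5) = 13² - (19/2 + ((3/2)*(-2))*5) = 169 - (19/2 - 3*5) = 169 - (19/2 - 15) = 169 - 1*(-11/2) = 169 + 11/2 = 349/2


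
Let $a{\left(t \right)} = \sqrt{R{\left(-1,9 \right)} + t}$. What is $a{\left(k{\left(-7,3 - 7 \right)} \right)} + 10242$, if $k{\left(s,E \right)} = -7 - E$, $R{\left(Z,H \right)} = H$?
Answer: $10242 + \sqrt{6} \approx 10244.0$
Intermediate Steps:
$a{\left(t \right)} = \sqrt{9 + t}$
$a{\left(k{\left(-7,3 - 7 \right)} \right)} + 10242 = \sqrt{9 - \left(10 - 7\right)} + 10242 = \sqrt{9 - 3} + 10242 = \sqrt{6} + 10242 = 10242 + \sqrt{6}$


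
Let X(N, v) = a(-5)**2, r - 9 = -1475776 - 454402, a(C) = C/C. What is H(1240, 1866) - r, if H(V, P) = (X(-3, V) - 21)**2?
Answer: 1930569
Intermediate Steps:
a(C) = 1
r = -1930169 (r = 9 + (-1475776 - 454402) = 9 - 1930178 = -1930169)
X(N, v) = 1 (X(N, v) = 1**2 = 1)
H(V, P) = 400 (H(V, P) = (1 - 21)**2 = (-20)**2 = 400)
H(1240, 1866) - r = 400 - 1*(-1930169) = 400 + 1930169 = 1930569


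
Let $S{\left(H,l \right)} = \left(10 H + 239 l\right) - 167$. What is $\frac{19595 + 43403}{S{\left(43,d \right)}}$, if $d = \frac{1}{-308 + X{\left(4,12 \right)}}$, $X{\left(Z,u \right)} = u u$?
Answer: $\frac{10331672}{42893} \approx 240.87$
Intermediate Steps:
$X{\left(Z,u \right)} = u^{2}$
$d = - \frac{1}{164}$ ($d = \frac{1}{-308 + 12^{2}} = \frac{1}{-308 + 144} = \frac{1}{-164} = - \frac{1}{164} \approx -0.0060976$)
$S{\left(H,l \right)} = -167 + 10 H + 239 l$
$\frac{19595 + 43403}{S{\left(43,d \right)}} = \frac{19595 + 43403}{-167 + 10 \cdot 43 + 239 \left(- \frac{1}{164}\right)} = \frac{62998}{-167 + 430 - \frac{239}{164}} = \frac{62998}{\frac{42893}{164}} = 62998 \cdot \frac{164}{42893} = \frac{10331672}{42893}$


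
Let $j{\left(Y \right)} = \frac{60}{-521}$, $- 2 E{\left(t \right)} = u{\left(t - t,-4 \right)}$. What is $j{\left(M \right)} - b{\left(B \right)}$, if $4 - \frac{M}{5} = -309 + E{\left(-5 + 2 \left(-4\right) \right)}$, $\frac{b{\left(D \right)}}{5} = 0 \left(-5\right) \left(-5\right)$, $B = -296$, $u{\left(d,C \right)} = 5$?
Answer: $- \frac{60}{521} \approx -0.11516$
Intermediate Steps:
$E{\left(t \right)} = - \frac{5}{2}$ ($E{\left(t \right)} = \left(- \frac{1}{2}\right) 5 = - \frac{5}{2}$)
$b{\left(D \right)} = 0$ ($b{\left(D \right)} = 5 \cdot 0 \left(-5\right) \left(-5\right) = 5 \cdot 0 \left(-5\right) = 5 \cdot 0 = 0$)
$M = \frac{3155}{2}$ ($M = 20 - 5 \left(-309 - \frac{5}{2}\right) = 20 - - \frac{3115}{2} = 20 + \frac{3115}{2} = \frac{3155}{2} \approx 1577.5$)
$j{\left(Y \right)} = - \frac{60}{521}$ ($j{\left(Y \right)} = 60 \left(- \frac{1}{521}\right) = - \frac{60}{521}$)
$j{\left(M \right)} - b{\left(B \right)} = - \frac{60}{521} - 0 = - \frac{60}{521} + 0 = - \frac{60}{521}$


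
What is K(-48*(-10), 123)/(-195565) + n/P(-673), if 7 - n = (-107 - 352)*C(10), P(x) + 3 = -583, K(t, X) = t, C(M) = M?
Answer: -179858717/22920218 ≈ -7.8472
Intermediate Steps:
P(x) = -586 (P(x) = -3 - 583 = -586)
n = 4597 (n = 7 - (-107 - 352)*10 = 7 - (-459)*10 = 7 - 1*(-4590) = 7 + 4590 = 4597)
K(-48*(-10), 123)/(-195565) + n/P(-673) = -48*(-10)/(-195565) + 4597/(-586) = 480*(-1/195565) + 4597*(-1/586) = -96/39113 - 4597/586 = -179858717/22920218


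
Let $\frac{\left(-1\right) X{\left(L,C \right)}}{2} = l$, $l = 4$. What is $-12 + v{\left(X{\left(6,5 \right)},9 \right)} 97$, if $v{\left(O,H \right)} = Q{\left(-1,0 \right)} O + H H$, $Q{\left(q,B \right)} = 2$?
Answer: $6293$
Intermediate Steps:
$X{\left(L,C \right)} = -8$ ($X{\left(L,C \right)} = \left(-2\right) 4 = -8$)
$v{\left(O,H \right)} = H^{2} + 2 O$ ($v{\left(O,H \right)} = 2 O + H H = 2 O + H^{2} = H^{2} + 2 O$)
$-12 + v{\left(X{\left(6,5 \right)},9 \right)} 97 = -12 + \left(9^{2} + 2 \left(-8\right)\right) 97 = -12 + \left(81 - 16\right) 97 = -12 + 65 \cdot 97 = -12 + 6305 = 6293$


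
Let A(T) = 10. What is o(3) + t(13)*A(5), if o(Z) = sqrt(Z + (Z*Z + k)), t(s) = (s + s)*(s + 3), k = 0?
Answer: 4160 + 2*sqrt(3) ≈ 4163.5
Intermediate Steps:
t(s) = 2*s*(3 + s) (t(s) = (2*s)*(3 + s) = 2*s*(3 + s))
o(Z) = sqrt(Z + Z**2) (o(Z) = sqrt(Z + (Z*Z + 0)) = sqrt(Z + (Z**2 + 0)) = sqrt(Z + Z**2))
o(3) + t(13)*A(5) = sqrt(3*(1 + 3)) + (2*13*(3 + 13))*10 = sqrt(3*4) + (2*13*16)*10 = sqrt(12) + 416*10 = 2*sqrt(3) + 4160 = 4160 + 2*sqrt(3)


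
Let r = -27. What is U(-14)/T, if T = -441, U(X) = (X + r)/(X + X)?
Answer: -41/12348 ≈ -0.0033204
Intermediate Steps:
U(X) = (-27 + X)/(2*X) (U(X) = (X - 27)/(X + X) = (-27 + X)/((2*X)) = (-27 + X)*(1/(2*X)) = (-27 + X)/(2*X))
U(-14)/T = ((½)*(-27 - 14)/(-14))/(-441) = ((½)*(-1/14)*(-41))*(-1/441) = (41/28)*(-1/441) = -41/12348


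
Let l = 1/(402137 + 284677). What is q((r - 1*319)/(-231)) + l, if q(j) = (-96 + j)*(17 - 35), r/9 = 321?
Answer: 101975395541/52884678 ≈ 1928.3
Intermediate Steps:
r = 2889 (r = 9*321 = 2889)
l = 1/686814 ≈ 1.4560e-6
q(j) = 1728 - 18*j (q(j) = (-96 + j)*(-18) = 1728 - 18*j)
q((r - 1*319)/(-231)) + l = (1728 - 18*(2889 - 1*319)/(-231)) + 1/686814 = (1728 - 18*(2889 - 319)*(-1)/231) + 1/686814 = (1728 - 46260*(-1)/231) + 1/686814 = (1728 - 18*(-2570/231)) + 1/686814 = (1728 + 15420/77) + 1/686814 = 148476/77 + 1/686814 = 101975395541/52884678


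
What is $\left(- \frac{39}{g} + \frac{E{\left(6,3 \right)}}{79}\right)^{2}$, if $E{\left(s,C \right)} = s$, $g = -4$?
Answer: $\frac{9641025}{99856} \approx 96.549$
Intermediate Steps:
$\left(- \frac{39}{g} + \frac{E{\left(6,3 \right)}}{79}\right)^{2} = \left(- \frac{39}{-4} + \frac{6}{79}\right)^{2} = \left(\left(-39\right) \left(- \frac{1}{4}\right) + 6 \cdot \frac{1}{79}\right)^{2} = \left(\frac{39}{4} + \frac{6}{79}\right)^{2} = \left(\frac{3105}{316}\right)^{2} = \frac{9641025}{99856}$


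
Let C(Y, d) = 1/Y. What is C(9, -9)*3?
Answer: ⅓ ≈ 0.33333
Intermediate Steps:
C(9, -9)*3 = 3/9 = (⅑)*3 = ⅓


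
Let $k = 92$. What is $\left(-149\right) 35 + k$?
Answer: $-5123$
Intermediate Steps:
$\left(-149\right) 35 + k = \left(-149\right) 35 + 92 = -5215 + 92 = -5123$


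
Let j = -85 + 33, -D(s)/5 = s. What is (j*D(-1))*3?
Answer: -780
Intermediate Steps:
D(s) = -5*s
j = -52
(j*D(-1))*3 = -(-260)*(-1)*3 = -52*5*3 = -260*3 = -780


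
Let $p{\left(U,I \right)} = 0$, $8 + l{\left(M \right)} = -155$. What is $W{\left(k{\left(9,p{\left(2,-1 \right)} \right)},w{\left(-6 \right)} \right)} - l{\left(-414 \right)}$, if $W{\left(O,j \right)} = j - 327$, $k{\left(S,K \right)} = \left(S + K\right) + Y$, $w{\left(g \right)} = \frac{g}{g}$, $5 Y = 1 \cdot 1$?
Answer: $-163$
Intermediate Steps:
$Y = \frac{1}{5}$ ($Y = \frac{1 \cdot 1}{5} = \frac{1}{5} \cdot 1 = \frac{1}{5} \approx 0.2$)
$l{\left(M \right)} = -163$ ($l{\left(M \right)} = -8 - 155 = -163$)
$w{\left(g \right)} = 1$
$k{\left(S,K \right)} = \frac{1}{5} + K + S$ ($k{\left(S,K \right)} = \left(S + K\right) + \frac{1}{5} = \left(K + S\right) + \frac{1}{5} = \frac{1}{5} + K + S$)
$W{\left(O,j \right)} = -327 + j$
$W{\left(k{\left(9,p{\left(2,-1 \right)} \right)},w{\left(-6 \right)} \right)} - l{\left(-414 \right)} = \left(-327 + 1\right) - -163 = -326 + 163 = -163$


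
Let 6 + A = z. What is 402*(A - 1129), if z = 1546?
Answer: 165222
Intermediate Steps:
A = 1540 (A = -6 + 1546 = 1540)
402*(A - 1129) = 402*(1540 - 1129) = 402*411 = 165222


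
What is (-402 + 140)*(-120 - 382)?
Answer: 131524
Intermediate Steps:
(-402 + 140)*(-120 - 382) = -262*(-502) = 131524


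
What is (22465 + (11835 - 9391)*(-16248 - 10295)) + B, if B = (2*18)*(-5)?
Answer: -64848807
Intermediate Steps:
B = -180 (B = 36*(-5) = -180)
(22465 + (11835 - 9391)*(-16248 - 10295)) + B = (22465 + (11835 - 9391)*(-16248 - 10295)) - 180 = (22465 + 2444*(-26543)) - 180 = (22465 - 64871092) - 180 = -64848627 - 180 = -64848807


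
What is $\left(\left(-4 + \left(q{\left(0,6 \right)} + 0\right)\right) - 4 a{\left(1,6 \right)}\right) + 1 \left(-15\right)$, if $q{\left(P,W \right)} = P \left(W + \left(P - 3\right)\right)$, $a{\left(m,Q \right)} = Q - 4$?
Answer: $-27$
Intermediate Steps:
$a{\left(m,Q \right)} = -4 + Q$
$q{\left(P,W \right)} = P \left(-3 + P + W\right)$ ($q{\left(P,W \right)} = P \left(W + \left(-3 + P\right)\right) = P \left(-3 + P + W\right)$)
$\left(\left(-4 + \left(q{\left(0,6 \right)} + 0\right)\right) - 4 a{\left(1,6 \right)}\right) + 1 \left(-15\right) = \left(\left(-4 + \left(0 \left(-3 + 0 + 6\right) + 0\right)\right) - 4 \left(-4 + 6\right)\right) + 1 \left(-15\right) = \left(\left(-4 + \left(0 \cdot 3 + 0\right)\right) - 8\right) - 15 = \left(\left(-4 + \left(0 + 0\right)\right) - 8\right) - 15 = \left(\left(-4 + 0\right) - 8\right) - 15 = \left(-4 - 8\right) - 15 = -12 - 15 = -27$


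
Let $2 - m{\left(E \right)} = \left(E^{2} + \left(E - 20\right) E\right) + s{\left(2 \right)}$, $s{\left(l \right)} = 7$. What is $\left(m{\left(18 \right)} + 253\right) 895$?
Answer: $-35800$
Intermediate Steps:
$m{\left(E \right)} = -5 - E^{2} - E \left(-20 + E\right)$ ($m{\left(E \right)} = 2 - \left(\left(E^{2} + \left(E - 20\right) E\right) + 7\right) = 2 - \left(\left(E^{2} + \left(-20 + E\right) E\right) + 7\right) = 2 - \left(\left(E^{2} + E \left(-20 + E\right)\right) + 7\right) = 2 - \left(7 + E^{2} + E \left(-20 + E\right)\right) = -5 - E^{2} - E \left(-20 + E\right)$)
$\left(m{\left(18 \right)} + 253\right) 895 = \left(\left(-5 - 2 \cdot 18^{2} + 20 \cdot 18\right) + 253\right) 895 = \left(\left(-5 - 648 + 360\right) + 253\right) 895 = \left(-293 + 253\right) 895 = \left(-40\right) 895 = -35800$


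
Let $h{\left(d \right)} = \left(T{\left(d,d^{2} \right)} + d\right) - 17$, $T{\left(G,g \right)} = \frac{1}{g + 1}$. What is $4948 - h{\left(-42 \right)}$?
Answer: $\frac{8837354}{1765} \approx 5007.0$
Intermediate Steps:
$T{\left(G,g \right)} = \frac{1}{1 + g}$
$h{\left(d \right)} = -17 + d + \frac{1}{1 + d^{2}}$ ($h{\left(d \right)} = \left(\frac{1}{1 + d^{2}} + d\right) - 17 = \left(d + \frac{1}{1 + d^{2}}\right) - 17 = -17 + d + \frac{1}{1 + d^{2}}$)
$4948 - h{\left(-42 \right)} = 4948 - \frac{1 + \left(1 + \left(-42\right)^{2}\right) \left(-17 - 42\right)}{1 + \left(-42\right)^{2}} = 4948 - \frac{1 + \left(1 + 1764\right) \left(-59\right)}{1 + 1764} = 4948 - \frac{1 + 1765 \left(-59\right)}{1765} = 4948 - \frac{1 - 104135}{1765} = 4948 - \frac{1}{1765} \left(-104134\right) = 4948 - - \frac{104134}{1765} = 4948 + \frac{104134}{1765} = \frac{8837354}{1765}$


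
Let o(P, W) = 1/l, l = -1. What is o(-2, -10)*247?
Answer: -247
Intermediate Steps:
o(P, W) = -1 (o(P, W) = 1/(-1) = -1)
o(-2, -10)*247 = -1*247 = -247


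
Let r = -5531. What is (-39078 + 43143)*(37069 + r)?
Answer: 128201970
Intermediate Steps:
(-39078 + 43143)*(37069 + r) = (-39078 + 43143)*(37069 - 5531) = 4065*31538 = 128201970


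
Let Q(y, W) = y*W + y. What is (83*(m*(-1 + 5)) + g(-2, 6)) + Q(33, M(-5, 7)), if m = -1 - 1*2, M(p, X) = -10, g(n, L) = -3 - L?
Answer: -1302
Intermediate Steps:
m = -3 (m = -1 - 2 = -3)
Q(y, W) = y + W*y (Q(y, W) = W*y + y = y + W*y)
(83*(m*(-1 + 5)) + g(-2, 6)) + Q(33, M(-5, 7)) = (83*(-3*(-1 + 5)) + (-3 - 1*6)) + 33*(1 - 10) = (83*(-3*4) + (-3 - 6)) + 33*(-9) = (83*(-12) - 9) - 297 = (-996 - 9) - 297 = -1005 - 297 = -1302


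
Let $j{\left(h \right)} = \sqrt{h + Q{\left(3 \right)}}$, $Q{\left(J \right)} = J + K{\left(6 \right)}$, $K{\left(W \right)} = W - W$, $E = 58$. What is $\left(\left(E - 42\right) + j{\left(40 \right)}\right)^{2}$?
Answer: $\left(16 + \sqrt{43}\right)^{2} \approx 508.84$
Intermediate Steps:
$K{\left(W \right)} = 0$
$Q{\left(J \right)} = J$ ($Q{\left(J \right)} = J + 0 = J$)
$j{\left(h \right)} = \sqrt{3 + h}$ ($j{\left(h \right)} = \sqrt{h + 3} = \sqrt{3 + h}$)
$\left(\left(E - 42\right) + j{\left(40 \right)}\right)^{2} = \left(\left(58 - 42\right) + \sqrt{3 + 40}\right)^{2} = \left(\left(58 - 42\right) + \sqrt{43}\right)^{2} = \left(16 + \sqrt{43}\right)^{2}$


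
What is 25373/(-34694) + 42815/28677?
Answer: 68891099/90447258 ≈ 0.76167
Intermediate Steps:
25373/(-34694) + 42815/28677 = 25373*(-1/34694) + 42815*(1/28677) = -25373/34694 + 42815/28677 = 68891099/90447258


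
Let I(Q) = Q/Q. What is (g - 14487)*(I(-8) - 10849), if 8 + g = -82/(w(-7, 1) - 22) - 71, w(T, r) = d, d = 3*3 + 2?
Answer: 1737242112/11 ≈ 1.5793e+8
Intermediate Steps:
I(Q) = 1
d = 11 (d = 9 + 2 = 11)
w(T, r) = 11
g = -787/11 (g = -8 + (-82/(11 - 22) - 71) = -8 + (-82/(-11) - 71) = -8 + (-82*(-1/11) - 71) = -8 + (82/11 - 71) = -8 - 699/11 = -787/11 ≈ -71.545)
(g - 14487)*(I(-8) - 10849) = (-787/11 - 14487)*(1 - 10849) = -160144/11*(-10848) = 1737242112/11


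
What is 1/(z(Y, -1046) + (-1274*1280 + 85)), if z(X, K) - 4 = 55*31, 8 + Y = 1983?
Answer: -1/1628926 ≈ -6.1390e-7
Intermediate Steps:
Y = 1975 (Y = -8 + 1983 = 1975)
z(X, K) = 1709 (z(X, K) = 4 + 55*31 = 4 + 1705 = 1709)
1/(z(Y, -1046) + (-1274*1280 + 85)) = 1/(1709 + (-1274*1280 + 85)) = 1/(1709 + (-1630720 + 85)) = 1/(1709 - 1630635) = 1/(-1628926) = -1/1628926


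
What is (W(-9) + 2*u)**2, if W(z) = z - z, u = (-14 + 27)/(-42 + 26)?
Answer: 169/64 ≈ 2.6406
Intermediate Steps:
u = -13/16 (u = 13/(-16) = 13*(-1/16) = -13/16 ≈ -0.81250)
W(z) = 0
(W(-9) + 2*u)**2 = (0 + 2*(-13/16))**2 = (0 - 13/8)**2 = (-13/8)**2 = 169/64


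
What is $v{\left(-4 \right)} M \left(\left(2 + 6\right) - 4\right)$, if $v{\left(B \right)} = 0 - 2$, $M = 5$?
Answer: $-40$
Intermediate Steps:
$v{\left(B \right)} = -2$ ($v{\left(B \right)} = 0 - 2 = -2$)
$v{\left(-4 \right)} M \left(\left(2 + 6\right) - 4\right) = \left(-2\right) 5 \left(\left(2 + 6\right) - 4\right) = - 10 \left(8 - 4\right) = \left(-10\right) 4 = -40$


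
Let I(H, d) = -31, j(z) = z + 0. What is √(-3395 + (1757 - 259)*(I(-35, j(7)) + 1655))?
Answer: √2429357 ≈ 1558.6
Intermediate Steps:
j(z) = z
√(-3395 + (1757 - 259)*(I(-35, j(7)) + 1655)) = √(-3395 + (1757 - 259)*(-31 + 1655)) = √(-3395 + 1498*1624) = √(-3395 + 2432752) = √2429357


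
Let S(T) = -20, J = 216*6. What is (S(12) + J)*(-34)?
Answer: -43384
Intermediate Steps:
J = 1296
(S(12) + J)*(-34) = (-20 + 1296)*(-34) = 1276*(-34) = -43384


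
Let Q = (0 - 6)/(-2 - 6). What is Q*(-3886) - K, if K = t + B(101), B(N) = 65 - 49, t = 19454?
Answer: -44769/2 ≈ -22385.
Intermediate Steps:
Q = ¾ (Q = -6/(-8) = -6*(-⅛) = ¾ ≈ 0.75000)
B(N) = 16
K = 19470 (K = 19454 + 16 = 19470)
Q*(-3886) - K = (¾)*(-3886) - 1*19470 = -5829/2 - 19470 = -44769/2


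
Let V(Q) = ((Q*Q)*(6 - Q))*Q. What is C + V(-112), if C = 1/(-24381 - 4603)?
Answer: -4805011111937/28984 ≈ -1.6578e+8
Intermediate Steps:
C = -1/28984 (C = 1/(-28984) = -1/28984 ≈ -3.4502e-5)
V(Q) = Q³*(6 - Q) (V(Q) = (Q²*(6 - Q))*Q = Q³*(6 - Q))
C + V(-112) = -1/28984 + (-112)³*(6 - 1*(-112)) = -1/28984 - 1404928*(6 + 112) = -1/28984 - 1404928*118 = -1/28984 - 165781504 = -4805011111937/28984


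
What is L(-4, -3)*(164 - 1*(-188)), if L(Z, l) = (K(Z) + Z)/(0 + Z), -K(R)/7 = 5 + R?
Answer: 968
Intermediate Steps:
K(R) = -35 - 7*R (K(R) = -7*(5 + R) = -35 - 7*R)
L(Z, l) = (-35 - 6*Z)/Z (L(Z, l) = ((-35 - 7*Z) + Z)/(0 + Z) = (-35 - 6*Z)/Z)
L(-4, -3)*(164 - 1*(-188)) = (-6 - 35/(-4))*(164 - 1*(-188)) = (-6 - 35*(-1/4))*(164 + 188) = (-6 + 35/4)*352 = (11/4)*352 = 968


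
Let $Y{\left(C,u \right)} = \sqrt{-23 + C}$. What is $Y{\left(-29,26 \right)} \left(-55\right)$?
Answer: $- 110 i \sqrt{13} \approx - 396.61 i$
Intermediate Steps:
$Y{\left(-29,26 \right)} \left(-55\right) = \sqrt{-23 - 29} \left(-55\right) = \sqrt{-52} \left(-55\right) = 2 i \sqrt{13} \left(-55\right) = - 110 i \sqrt{13}$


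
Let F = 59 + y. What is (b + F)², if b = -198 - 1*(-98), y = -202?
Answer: 59049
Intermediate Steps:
b = -100 (b = -198 + 98 = -100)
F = -143 (F = 59 - 202 = -143)
(b + F)² = (-100 - 143)² = (-243)² = 59049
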